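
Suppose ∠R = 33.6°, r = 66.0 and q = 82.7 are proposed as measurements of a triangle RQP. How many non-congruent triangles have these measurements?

2

q·sin R = 82.7·sin(33.6°) ≈ 45.77.
Since q sin R < r < q (45.77 < 66.0 < 82.7), two triangles exist.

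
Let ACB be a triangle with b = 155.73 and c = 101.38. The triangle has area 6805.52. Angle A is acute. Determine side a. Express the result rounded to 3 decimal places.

From area = ½·c·b·sin A, we get sin A = 2·area/(c·b) ≈ 0.86212.
Taking the acute solution, ∠A ≈ 59.56°.
Law of cosines then gives a ≈ 136.13.

136.125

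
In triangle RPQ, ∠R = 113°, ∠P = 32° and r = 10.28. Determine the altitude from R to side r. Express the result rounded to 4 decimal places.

h_R ≈ 3.3944

The third angle is ∠Q = 180° − ∠R − ∠P = 35.00°.
Law of sines: p = r·sin P/sin R ≈ 5.918.
Law of sines: q = r·sin Q/sin R ≈ 6.4056.
Area = ½·r·p·sin Q ≈ 17.447.
The altitude from R has length 2·area/r ≈ 3.3944.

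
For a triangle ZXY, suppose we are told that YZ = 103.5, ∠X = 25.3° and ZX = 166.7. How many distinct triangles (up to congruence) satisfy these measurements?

ZX·sin X = 166.7·sin(25.3°) ≈ 71.24.
Since ZX sin X < YZ < ZX (71.24 < 103.5 < 166.7), two triangles exist.

2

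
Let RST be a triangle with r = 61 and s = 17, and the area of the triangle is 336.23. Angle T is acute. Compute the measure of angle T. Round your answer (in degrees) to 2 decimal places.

∠T ≈ 40.43°

From area = ½·r·s·sin T, we get sin T = 2·area/(r·s) ≈ 0.64847.
Taking the acute solution, ∠T ≈ 40.43°.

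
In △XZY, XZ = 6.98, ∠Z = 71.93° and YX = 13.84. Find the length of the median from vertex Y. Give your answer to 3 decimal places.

13.638

Law of sines: sin Y = XZ·sin Z/YX ≈ 0.47946.
Since YX ≥ XZ, only the acute value applies: ∠Y ≈ 28.65°.
Then ∠X = 180° − ∠Z − ∠Y ≈ 79.42°.
Law of sines gives ZY = YX·sin X/sin Z ≈ 14.311.
Median from Y: ½√(2·ZY² + 2·YX² − XZ²) ≈ 13.638.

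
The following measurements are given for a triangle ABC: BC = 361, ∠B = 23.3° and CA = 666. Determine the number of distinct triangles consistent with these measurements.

1

BC·sin B = 361·sin(23.3°) ≈ 142.8.
Since CA ≥ BC, exactly one triangle exists.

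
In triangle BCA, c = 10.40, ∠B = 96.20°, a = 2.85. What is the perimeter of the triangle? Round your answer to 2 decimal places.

24.33

By the law of cosines, b² = c² + a² − 2·c·a·cos B = 122.68, so b ≈ 11.076.
Semiperimeter s = (11.076+10.4+2.85)/2 = 12.163.
Perimeter = 11.076 + 10.4 + 2.85 = 24.326.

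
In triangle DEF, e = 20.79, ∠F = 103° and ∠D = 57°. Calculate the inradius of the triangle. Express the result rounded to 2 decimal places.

r ≈ 7.88

The third angle is ∠E = 180° − ∠F − ∠D = 20.00°.
Law of sines: d = e·sin D/sin E ≈ 50.979.
Law of sines: f = e·sin F/sin E ≈ 59.228.
Area = ½·e·d·sin F ≈ 516.35.
Semiperimeter s = (50.979+20.79+59.228)/2 = 65.499.
Inradius = area/s = 516.35/65.499 ≈ 7.8833.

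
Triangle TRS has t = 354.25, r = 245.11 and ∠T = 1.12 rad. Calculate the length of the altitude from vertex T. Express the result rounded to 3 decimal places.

h_T ≈ 239.121

Law of sines: sin R = r·sin T/t ≈ 0.62279.
Since t ≥ r, only the acute value applies: ∠R ≈ 0.672 rad.
Then ∠S = π − ∠T − ∠R ≈ 1.349 rad.
Law of sines gives s = t·sin S/sin T ≈ 383.95.
Area = ½·t·r·sin S ≈ 42354.
The altitude from T has length 2·area/t ≈ 239.12.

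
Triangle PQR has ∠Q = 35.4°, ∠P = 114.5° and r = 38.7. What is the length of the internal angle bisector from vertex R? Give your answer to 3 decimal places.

52.753

The third angle is ∠R = 180° − ∠P − ∠Q = 30.10°.
Law of sines: p = r·sin P/sin R ≈ 70.219.
Law of sines: q = r·sin Q/sin R ≈ 44.701.
The bisector from R has length 2·p·q·cos(∠R/2)/(p+q) ≈ 52.753.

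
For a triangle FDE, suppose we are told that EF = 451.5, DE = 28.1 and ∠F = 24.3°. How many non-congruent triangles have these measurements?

0

EF·sin F = 451.5·sin(24.3°) ≈ 185.8.
Since DE = 28.1 < 185.8 = EF sin F, no triangle exists.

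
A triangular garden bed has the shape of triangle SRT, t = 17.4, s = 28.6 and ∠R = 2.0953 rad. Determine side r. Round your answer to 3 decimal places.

40.239

By the law of cosines, r² = t² + s² − 2·t·s·cos R = 1619.1, so r ≈ 40.239.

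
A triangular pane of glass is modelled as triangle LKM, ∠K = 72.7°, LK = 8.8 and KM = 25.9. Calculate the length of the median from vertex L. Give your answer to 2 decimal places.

By the law of cosines, ML² = LK² + KM² − 2·LK·KM·cos K = 612.69, so ML ≈ 24.753.
Median from L: ½√(2·ML² + 2·LK² − KM²) ≈ 13.318.

13.32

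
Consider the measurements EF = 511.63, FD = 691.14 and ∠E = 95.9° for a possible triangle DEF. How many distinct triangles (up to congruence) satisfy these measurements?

1

EF·sin E = 511.63·sin(95.9°) ≈ 508.9.
Since ∠E is not acute, a triangle exists only if FD > EF; here FD > EF, so there is exactly one triangle.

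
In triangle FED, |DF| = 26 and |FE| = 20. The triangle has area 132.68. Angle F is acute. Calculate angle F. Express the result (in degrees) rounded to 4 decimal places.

30.6843

From area = ½·|DF|·|FE|·sin F, we get sin F = 2·area/(|DF|·|FE|) ≈ 0.51031.
Taking the acute solution, ∠F ≈ 30.68°.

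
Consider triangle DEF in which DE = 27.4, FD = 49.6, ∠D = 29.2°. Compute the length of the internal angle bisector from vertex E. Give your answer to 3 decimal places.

t_E ≈ 13.369

By the law of cosines, EF² = FD² + DE² − 2·FD·DE·cos D = 838.25, so EF ≈ 28.953.
Law of cosines again: cos E = (DE² + EF² − FD²)/(2·DE·EF) ≈ -0.54907, so ∠E ≈ 123.30°.
The bisector from E has length 2·DE·EF·cos(∠E/2)/(DE+EF) ≈ 13.369.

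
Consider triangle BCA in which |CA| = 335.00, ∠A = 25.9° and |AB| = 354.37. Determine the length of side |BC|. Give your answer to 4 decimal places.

155.6373

By the law of cosines, |BC|² = |CA|² + |AB|² − 2·|CA|·|AB|·cos A = 24223, so |BC| ≈ 155.64.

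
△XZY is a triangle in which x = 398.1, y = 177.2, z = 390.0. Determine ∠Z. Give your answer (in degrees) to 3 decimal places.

By the law of cosines, cos Z = (y² + x² − z²) / (2·y·x) ≈ 0.26780, so ∠Z ≈ 74.47°.

∠Z ≈ 74.466°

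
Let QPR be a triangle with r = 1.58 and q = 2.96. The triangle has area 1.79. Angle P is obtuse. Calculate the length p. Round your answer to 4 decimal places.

From area = ½·r·q·sin P, we get sin P = 2·area/(r·q) ≈ 0.76548.
Taking the obtuse solution, ∠P ≈ 2.2698 rad.
Law of cosines then gives p ≈ 4.1565.

4.1565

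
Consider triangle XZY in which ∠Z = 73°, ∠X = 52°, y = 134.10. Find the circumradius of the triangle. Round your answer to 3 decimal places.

The third angle is ∠Y = 180° − ∠X − ∠Z = 55.00°.
Law of sines: x = y·sin X/sin Y ≈ 129.
Law of sines: z = y·sin Z/sin Y ≈ 156.55.
Circumradius = y/(2 sin Y) ≈ 81.853.

81.853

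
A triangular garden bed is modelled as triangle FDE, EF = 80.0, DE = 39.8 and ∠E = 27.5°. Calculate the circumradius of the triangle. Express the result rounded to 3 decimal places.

By the law of cosines, FD² = DE² + EF² − 2·DE·EF·cos E = 2335.6, so FD ≈ 48.328.
Area = ½·DE·EF·sin E ≈ 735.1.
Circumradius = FD/(2 sin E) ≈ 52.331.

52.331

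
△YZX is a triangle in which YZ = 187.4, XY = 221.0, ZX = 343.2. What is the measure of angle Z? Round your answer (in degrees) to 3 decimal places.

∠Z ≈ 36.001°

By the law of cosines, cos Z = (YZ² + ZX² − XY²) / (2·YZ·ZX) ≈ 0.80901, so ∠Z ≈ 36.00°.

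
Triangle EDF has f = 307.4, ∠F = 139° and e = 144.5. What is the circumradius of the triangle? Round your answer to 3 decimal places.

234.278

Law of sines: sin E = e·sin F/f ≈ 0.30839.
Since f ≥ e, only the acute value applies: ∠E ≈ 17.96°.
Then ∠D = 180° − ∠F − ∠E ≈ 23.04°.
Law of sines gives d = f·sin D/sin F ≈ 183.36.
Circumradius = f/(2 sin F) ≈ 234.28.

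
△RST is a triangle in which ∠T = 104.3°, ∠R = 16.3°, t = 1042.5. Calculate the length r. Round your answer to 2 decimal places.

301.95

The third angle is ∠S = 180° − ∠T − ∠R = 59.40°.
Law of sines: r = t·sin R/sin T ≈ 301.95.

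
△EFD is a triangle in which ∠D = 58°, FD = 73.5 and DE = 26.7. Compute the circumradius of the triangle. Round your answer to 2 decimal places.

By the law of cosines, EF² = FD² + DE² − 2·FD·DE·cos D = 4035.3, so EF ≈ 63.524.
Area = ½·FD·DE·sin D ≈ 832.13.
Circumradius = EF/(2 sin D) ≈ 37.453.

37.45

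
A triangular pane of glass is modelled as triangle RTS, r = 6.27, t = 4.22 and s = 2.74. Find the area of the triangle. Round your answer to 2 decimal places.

4.60

Semiperimeter p = (6.27 + 4.22 + 2.74)/2 = 6.615.
Heron's formula: area = √(6.615·0.345·2.395·3.875) ≈ 4.6022.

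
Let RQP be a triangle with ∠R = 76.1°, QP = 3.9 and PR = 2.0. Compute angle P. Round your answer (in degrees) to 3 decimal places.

Law of sines: sin Q = PR·sin R/QP ≈ 0.49780.
Since QP ≥ PR, only the acute value applies: ∠Q ≈ 29.85°.
Then ∠P = 180° − ∠R − ∠Q ≈ 74.05°.

∠P ≈ 74.045°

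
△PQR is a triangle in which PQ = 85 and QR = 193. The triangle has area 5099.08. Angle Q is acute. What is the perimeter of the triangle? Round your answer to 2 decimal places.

perimeter ≈ 415.02

From area = ½·PQ·QR·sin Q, we get sin Q = 2·area/(PQ·QR) ≈ 0.62165.
Taking the acute solution, ∠Q ≈ 38.44°.
Law of cosines then gives RP ≈ 137.02.
Perimeter = 193 + 137.02 + 85 = 415.02.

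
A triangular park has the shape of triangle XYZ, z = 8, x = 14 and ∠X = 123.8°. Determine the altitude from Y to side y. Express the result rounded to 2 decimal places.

6.65

Law of sines: sin Z = z·sin X/x ≈ 0.47485.
Since x ≥ z, only the acute value applies: ∠Z ≈ 28.35°.
Then ∠Y = 180° − ∠X − ∠Z ≈ 27.85°.
Law of sines gives y = x·sin Y/sin X ≈ 7.8706.
Area = ½·x·z·sin Y ≈ 26.161.
The altitude from Y has length 2·area/y ≈ 6.6479.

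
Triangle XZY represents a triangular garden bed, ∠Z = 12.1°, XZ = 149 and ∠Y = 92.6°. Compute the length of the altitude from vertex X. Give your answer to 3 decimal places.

The third angle is ∠X = 180° − ∠Z − ∠Y = 75.30°.
Law of sines: ZY = XZ·sin X/sin Y ≈ 144.27.
Law of sines: YX = XZ·sin Z/sin Y ≈ 31.265.
Area = ½·XZ·ZY·sin Z ≈ 2253.
The altitude from X has length 2·area/ZY ≈ 31.233.

31.233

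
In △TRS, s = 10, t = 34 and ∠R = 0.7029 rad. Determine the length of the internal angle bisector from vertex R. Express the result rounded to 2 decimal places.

By the law of cosines, r² = s² + t² − 2·s·t·cos R = 737.18, so r ≈ 27.151.
The bisector from R has length 2·s·t·cos(∠R/2)/(s+t) ≈ 14.51.

14.51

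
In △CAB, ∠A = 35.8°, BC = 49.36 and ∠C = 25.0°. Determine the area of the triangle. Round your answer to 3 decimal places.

area ≈ 768.280

The third angle is ∠B = 180° − ∠C − ∠A = 119.20°.
Law of sines: AB = BC·sin C/sin A ≈ 35.661.
Law of sines: CA = BC·sin B/sin A ≈ 73.659.
Area = ½·BC·AB·sin B ≈ 768.28.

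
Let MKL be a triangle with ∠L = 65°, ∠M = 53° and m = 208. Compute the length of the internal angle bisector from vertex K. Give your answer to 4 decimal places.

t_K ≈ 189.5504

The third angle is ∠K = 180° − ∠L − ∠M = 62.00°.
Law of sines: k = m·sin K/sin M ≈ 229.96.
Law of sines: l = m·sin L/sin M ≈ 236.04.
The bisector from K has length 2·l·m·cos(∠K/2)/(l+m) ≈ 189.55.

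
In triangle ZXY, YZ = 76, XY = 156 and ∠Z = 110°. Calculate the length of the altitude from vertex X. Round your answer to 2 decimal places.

105.90

Law of sines: sin X = YZ·sin Z/XY ≈ 0.45780.
Since XY ≥ YZ, only the acute value applies: ∠X ≈ 27.25°.
Then ∠Y = 180° − ∠Z − ∠X ≈ 42.75°.
Law of sines gives ZX = XY·sin Y/sin Z ≈ 112.7.
Area = ½·XY·YZ·sin Y ≈ 4024.3.
The altitude from X has length 2·area/YZ ≈ 105.9.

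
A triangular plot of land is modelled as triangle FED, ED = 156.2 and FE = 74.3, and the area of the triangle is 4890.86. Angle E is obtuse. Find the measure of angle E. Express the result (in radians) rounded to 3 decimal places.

From area = ½·FE·ED·sin E, we get sin E = 2·area/(FE·ED) ≈ 0.84284.
Taking the obtuse solution, ∠E ≈ 2.139 rad.

2.139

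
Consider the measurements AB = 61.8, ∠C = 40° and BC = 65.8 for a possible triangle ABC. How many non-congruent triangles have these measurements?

2

BC·sin C = 65.8·sin(40°) ≈ 42.3.
Since BC sin C < AB < BC (42.3 < 61.8 < 65.8), two triangles exist.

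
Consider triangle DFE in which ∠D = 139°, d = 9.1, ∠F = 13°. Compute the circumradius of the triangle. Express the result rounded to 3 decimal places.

The third angle is ∠E = 180° − ∠D − ∠F = 28.00°.
Law of sines: f = d·sin F/sin D ≈ 3.1202.
Law of sines: e = d·sin E/sin D ≈ 6.5119.
Circumradius = d/(2 sin D) ≈ 6.9354.

6.935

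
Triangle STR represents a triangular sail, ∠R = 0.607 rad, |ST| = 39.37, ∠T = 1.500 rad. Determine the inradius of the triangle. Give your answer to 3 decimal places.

13.907

The third angle is ∠S = π − ∠T − ∠R = 1.035 rad.
Law of sines: |TR| = |ST|·sin S/sin R ≈ 59.334.
Law of sines: |RS| = |ST|·sin T/sin R ≈ 68.848.
Area = ½·|ST|·|TR|·sin T ≈ 1165.1.
Semiperimeter s = (59.334+68.848+39.37)/2 = 83.776.
Inradius = area/s = 1165.1/83.776 ≈ 13.907.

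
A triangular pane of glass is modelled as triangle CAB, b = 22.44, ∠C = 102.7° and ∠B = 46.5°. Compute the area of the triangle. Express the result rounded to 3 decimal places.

The third angle is ∠A = 180° − ∠B − ∠C = 30.80°.
Law of sines: c = b·sin C/sin B ≈ 30.179.
Law of sines: a = b·sin A/sin B ≈ 15.84.
Area = ½·b·c·sin A ≈ 173.38.

area ≈ 173.381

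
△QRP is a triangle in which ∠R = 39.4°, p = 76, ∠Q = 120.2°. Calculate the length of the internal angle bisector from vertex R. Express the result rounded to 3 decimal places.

The third angle is ∠P = 180° − ∠Q − ∠R = 20.40°.
Law of sines: q = p·sin Q/sin P ≈ 188.44.
Law of sines: r = p·sin R/sin P ≈ 138.39.
The bisector from R has length 2·p·q·cos(∠R/2)/(p+q) ≈ 101.98.

t_R ≈ 101.976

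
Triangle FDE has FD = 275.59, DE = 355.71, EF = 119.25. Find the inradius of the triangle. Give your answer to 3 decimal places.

Semiperimeter s = (355.71 + 119.25 + 275.59)/2 = 375.27.
Heron's formula: area = √(375.27·19.565·256.02·99.685) ≈ 13689.
Inradius = area/s = 13689/375.27 ≈ 36.477.

r ≈ 36.477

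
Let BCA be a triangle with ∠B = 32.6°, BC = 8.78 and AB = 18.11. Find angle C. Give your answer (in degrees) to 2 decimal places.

∠C ≈ 123.58°

By the law of cosines, CA² = AB² + BC² − 2·AB·BC·cos B = 137.15, so CA ≈ 11.711.
Law of cosines again: cos C = (BC² + CA² − AB²)/(2·BC·CA) ≈ -0.55305, so ∠C ≈ 123.58°.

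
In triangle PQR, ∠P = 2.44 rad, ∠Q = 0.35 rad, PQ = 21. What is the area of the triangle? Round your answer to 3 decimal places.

141.700

The third angle is ∠R = π − ∠P − ∠Q = 0.352 rad.
Law of sines: QR = PQ·sin P/sin R ≈ 39.357.
Law of sines: RP = PQ·sin Q/sin R ≈ 20.909.
Area = ½·PQ·QR·sin Q ≈ 141.7.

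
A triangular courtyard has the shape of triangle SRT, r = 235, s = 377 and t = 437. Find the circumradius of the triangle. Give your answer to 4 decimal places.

218.6420

By the law of cosines, cos S = (r² + t² − s²) / (2·r·t) ≈ 0.50667, so ∠S ≈ 59.56°.
Circumradius = s/(2 sin S) ≈ 218.64.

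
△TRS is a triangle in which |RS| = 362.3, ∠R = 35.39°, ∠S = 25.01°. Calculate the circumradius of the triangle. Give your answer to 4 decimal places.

The third angle is ∠T = 180° − ∠R − ∠S = 119.60°.
Law of sines: |ST| = |RS|·sin R/sin T ≈ 241.31.
Law of sines: |TR| = |RS|·sin S/sin T ≈ 176.16.
Circumradius = |RS|/(2 sin T) ≈ 208.34.

208.3393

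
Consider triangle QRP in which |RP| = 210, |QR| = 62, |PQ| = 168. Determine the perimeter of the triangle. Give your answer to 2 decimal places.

Perimeter = 210 + 168 + 62 = 440.

440.00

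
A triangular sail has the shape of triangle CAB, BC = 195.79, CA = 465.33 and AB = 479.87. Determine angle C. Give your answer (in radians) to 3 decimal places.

By the law of cosines, cos C = (BC² + CA² − AB²) / (2·BC·CA) ≈ 0.13495, so ∠C ≈ 1.435 rad.

∠C ≈ 1.435 rad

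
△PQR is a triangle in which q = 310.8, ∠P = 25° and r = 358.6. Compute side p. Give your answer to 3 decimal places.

152.215

By the law of cosines, p² = q² + r² − 2·q·r·cos P = 23169, so p ≈ 152.21.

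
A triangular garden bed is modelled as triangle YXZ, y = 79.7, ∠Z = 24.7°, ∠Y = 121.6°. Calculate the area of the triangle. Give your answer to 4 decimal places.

The third angle is ∠X = 180° − ∠Z − ∠Y = 33.70°.
Law of sines: x = y·sin X/sin Y ≈ 51.919.
Law of sines: z = y·sin Z/sin Y ≈ 39.102.
Area = ½·y·x·sin Z ≈ 864.56.

864.5610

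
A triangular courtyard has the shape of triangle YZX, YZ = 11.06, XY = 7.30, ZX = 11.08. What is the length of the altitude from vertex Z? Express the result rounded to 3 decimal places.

h_Z ≈ 10.451

Semiperimeter s = (11.08 + 7.3 + 11.06)/2 = 14.72.
Heron's formula: area = √(14.72·3.64·7.42·3.66) ≈ 38.146.
The altitude from Z has length 2·area/XY ≈ 10.451.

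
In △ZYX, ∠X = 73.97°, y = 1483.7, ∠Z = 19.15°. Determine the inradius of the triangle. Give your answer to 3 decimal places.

r ≈ 204.483

The third angle is ∠Y = 180° − ∠X − ∠Z = 86.88°.
Law of sines: z = y·sin Z/sin Y ≈ 487.44.
Law of sines: x = y·sin X/sin Y ≈ 1428.1.
Area = ½·y·z·sin X ≈ 3.4755e+05.
Semiperimeter s = (487.44+1483.7+1428.1)/2 = 1699.6.
Inradius = area/s = 3.4755e+05/1699.6 ≈ 204.48.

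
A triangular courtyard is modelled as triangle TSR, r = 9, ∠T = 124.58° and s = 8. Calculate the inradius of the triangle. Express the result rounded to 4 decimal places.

1.8492

By the law of cosines, t² = s² + r² − 2·s·r·cos T = 226.73, so t ≈ 15.057.
Area = ½·s·r·sin T ≈ 29.64.
Semiperimeter p = (15.057+8+9)/2 = 16.029.
Inradius = area/p = 29.64/16.029 ≈ 1.8492.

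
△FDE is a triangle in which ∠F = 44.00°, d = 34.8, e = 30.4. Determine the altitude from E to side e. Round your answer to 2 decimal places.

By the law of cosines, f² = d² + e² − 2·d·e·cos F = 613.19, so f ≈ 24.763.
Area = ½·d·e·sin F ≈ 367.45.
The altitude from E has length 2·area/e ≈ 24.174.

24.17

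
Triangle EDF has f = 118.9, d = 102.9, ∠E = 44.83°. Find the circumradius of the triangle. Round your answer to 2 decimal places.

By the law of cosines, e² = d² + f² − 2·d·f·cos E = 7371.7, so e ≈ 85.859.
Area = ½·d·f·sin E ≈ 4312.8.
Circumradius = e/(2 sin E) ≈ 60.892.

R ≈ 60.89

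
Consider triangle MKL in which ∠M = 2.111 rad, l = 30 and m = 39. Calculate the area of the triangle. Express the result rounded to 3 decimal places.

Law of sines: sin L = l·sin M/m ≈ 0.65970.
Since m ≥ l, only the acute value applies: ∠L ≈ 0.720 rad.
Then ∠K = π − ∠M − ∠L ≈ 0.310 rad.
Law of sines gives k = m·sin K/sin M ≈ 13.88.
Area = ½·m·l·sin K ≈ 178.56.

178.559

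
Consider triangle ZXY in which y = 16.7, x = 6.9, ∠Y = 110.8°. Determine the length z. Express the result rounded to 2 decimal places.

12.95

Law of sines: sin X = x·sin Y/y ≈ 0.38625.
Since y ≥ x, only the acute value applies: ∠X ≈ 22.72°.
Then ∠Z = 180° − ∠Y − ∠X ≈ 46.48°.
Law of sines gives z = y·sin Z/sin Y ≈ 12.954.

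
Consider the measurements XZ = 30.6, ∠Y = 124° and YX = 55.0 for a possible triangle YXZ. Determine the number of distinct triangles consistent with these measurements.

YX·sin Y = 55.0·sin(124°) ≈ 45.6.
Since ∠Y is not acute, a triangle exists only if XZ > YX; here XZ ≤ YX, so there is no triangle.

0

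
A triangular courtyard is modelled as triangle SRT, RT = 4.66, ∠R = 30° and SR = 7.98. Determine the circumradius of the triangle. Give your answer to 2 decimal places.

4.58

By the law of cosines, TS² = SR² + RT² − 2·SR·RT·cos R = 20.987, so TS ≈ 4.5811.
Area = ½·SR·RT·sin R ≈ 9.2967.
Circumradius = TS/(2 sin R) ≈ 4.5811.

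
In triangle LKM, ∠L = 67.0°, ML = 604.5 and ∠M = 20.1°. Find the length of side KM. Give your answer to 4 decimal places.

557.1587

The third angle is ∠K = 180° − ∠M − ∠L = 92.90°.
Law of sines: KM = ML·sin L/sin K ≈ 557.16.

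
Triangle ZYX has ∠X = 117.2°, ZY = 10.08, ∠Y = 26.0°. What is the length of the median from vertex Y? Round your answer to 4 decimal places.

The third angle is ∠Z = 180° − ∠Y − ∠X = 36.80°.
Law of sines: YX = ZY·sin Z/sin X ≈ 6.7889.
Law of sines: XZ = ZY·sin Y/sin X ≈ 4.9682.
Median from Y: ½√(2·ZY² + 2·YX² − XZ²) ≈ 8.2266.

m_Y ≈ 8.2266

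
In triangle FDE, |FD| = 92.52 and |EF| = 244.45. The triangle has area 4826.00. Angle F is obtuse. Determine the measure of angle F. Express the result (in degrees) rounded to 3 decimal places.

From area = ½·|EF|·|FD|·sin F, we get sin F = 2·area/(|EF|·|FD|) ≈ 0.42677.
Taking the obtuse solution, ∠F ≈ 154.74°.

∠F ≈ 154.737°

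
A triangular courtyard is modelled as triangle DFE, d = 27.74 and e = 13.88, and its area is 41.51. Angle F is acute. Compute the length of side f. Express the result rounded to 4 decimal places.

14.4987

From area = ½·e·d·sin F, we get sin F = 2·area/(e·d) ≈ 0.21562.
Taking the acute solution, ∠F ≈ 12.45°.
Law of cosines then gives f ≈ 14.499.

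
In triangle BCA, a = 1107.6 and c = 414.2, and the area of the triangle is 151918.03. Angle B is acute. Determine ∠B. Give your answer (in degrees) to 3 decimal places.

41.475

From area = ½·c·a·sin B, we get sin B = 2·area/(c·a) ≈ 0.66229.
Taking the acute solution, ∠B ≈ 41.47°.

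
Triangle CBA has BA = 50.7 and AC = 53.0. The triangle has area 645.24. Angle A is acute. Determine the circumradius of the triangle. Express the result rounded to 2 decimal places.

26.86

From area = ½·BA·AC·sin A, we get sin A = 2·area/(BA·AC) ≈ 0.48025.
Taking the acute solution, ∠A ≈ 28.70°.
Law of cosines then gives CB ≈ 25.799.
Circumradius = CB/(2 sin A) ≈ 26.86.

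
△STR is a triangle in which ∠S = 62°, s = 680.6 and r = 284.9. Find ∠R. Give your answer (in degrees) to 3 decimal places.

Law of sines: sin R = r·sin S/s ≈ 0.36960.
Since s ≥ r, only the acute value applies: ∠R ≈ 21.69°.
Then ∠T = 180° − ∠S − ∠R ≈ 96.31°.

21.691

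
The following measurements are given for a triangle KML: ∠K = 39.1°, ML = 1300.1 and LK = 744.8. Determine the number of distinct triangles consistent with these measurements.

LK·sin K = 744.8·sin(39.1°) ≈ 469.7.
Since ML ≥ LK, exactly one triangle exists.

1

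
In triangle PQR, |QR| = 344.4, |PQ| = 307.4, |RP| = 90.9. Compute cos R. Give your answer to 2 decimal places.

By the law of cosines, cos R = (|QR|² + |RP|² − |PQ|²) / (2·|QR|·|RP|) ≈ 0.51714, so ∠R ≈ 58.86°.

cos R ≈ 0.52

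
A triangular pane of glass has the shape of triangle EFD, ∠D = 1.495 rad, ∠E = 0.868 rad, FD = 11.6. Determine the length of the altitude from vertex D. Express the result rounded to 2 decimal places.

h_D ≈ 8.15

The third angle is ∠F = π − ∠D − ∠E = 0.779 rad.
Law of sines: DE = FD·sin F/sin E ≈ 10.676.
Law of sines: EF = FD·sin D/sin E ≈ 15.159.
Area = ½·FD·DE·sin D ≈ 61.745.
The altitude from D has length 2·area/EF ≈ 8.1464.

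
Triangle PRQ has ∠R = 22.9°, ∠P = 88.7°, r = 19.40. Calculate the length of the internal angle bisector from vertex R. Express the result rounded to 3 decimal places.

t_R ≈ 47.079

The third angle is ∠Q = 180° − ∠P − ∠R = 68.40°.
Law of sines: p = r·sin P/sin R ≈ 49.843.
Law of sines: q = r·sin Q/sin R ≈ 46.355.
The bisector from R has length 2·q·p·cos(∠R/2)/(q+p) ≈ 47.079.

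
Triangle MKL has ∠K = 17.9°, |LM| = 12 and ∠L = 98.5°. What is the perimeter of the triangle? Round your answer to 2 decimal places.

The third angle is ∠M = 180° − ∠K − ∠L = 63.60°.
Law of sines: |KL| = |LM|·sin M/sin K ≈ 34.971.
Law of sines: |MK| = |LM|·sin L/sin K ≈ 38.614.
Semiperimeter s = (34.971+12+38.614)/2 = 42.792.
Perimeter = 34.971 + 12 + 38.614 = 85.585.

perimeter ≈ 85.58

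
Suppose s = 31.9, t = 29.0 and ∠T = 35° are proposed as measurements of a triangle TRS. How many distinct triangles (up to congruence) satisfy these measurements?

2

s·sin T = 31.9·sin(35°) ≈ 18.3.
Since s sin T < t < s (18.3 < 29.0 < 31.9), two triangles exist.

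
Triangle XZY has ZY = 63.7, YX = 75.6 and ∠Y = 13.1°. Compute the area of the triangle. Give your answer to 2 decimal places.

area ≈ 545.74

Area = ½·ZY·YX·sin Y ≈ 545.74.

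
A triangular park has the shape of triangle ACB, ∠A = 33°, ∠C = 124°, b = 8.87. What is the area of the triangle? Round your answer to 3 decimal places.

area ≈ 45.459

The third angle is ∠B = 180° − ∠A − ∠C = 23.00°.
Law of sines: a = b·sin A/sin B ≈ 12.364.
Law of sines: c = b·sin C/sin B ≈ 18.82.
Area = ½·b·a·sin C ≈ 45.459.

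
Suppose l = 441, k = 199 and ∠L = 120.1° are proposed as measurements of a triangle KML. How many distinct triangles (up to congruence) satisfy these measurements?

1

k·sin L = 199·sin(120.1°) ≈ 172.2.
Since ∠L is not acute, a triangle exists only if l > k; here l > k, so there is exactly one triangle.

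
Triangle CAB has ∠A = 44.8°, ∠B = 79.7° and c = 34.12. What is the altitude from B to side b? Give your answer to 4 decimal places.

The third angle is ∠C = 180° − ∠A − ∠B = 55.50°.
Law of sines: a = c·sin A/sin C ≈ 29.173.
Law of sines: b = c·sin B/sin C ≈ 40.734.
Area = ½·c·a·sin B ≈ 489.67.
The altitude from B has length 2·area/b ≈ 24.042.

24.0421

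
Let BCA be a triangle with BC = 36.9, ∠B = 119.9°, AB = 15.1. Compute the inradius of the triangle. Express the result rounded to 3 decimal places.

By the law of cosines, CA² = AB² + BC² − 2·AB·BC·cos B = 2145.1, so CA ≈ 46.315.
Area = ½·AB·BC·sin B ≈ 241.51.
Semiperimeter s = (46.315+15.1+36.9)/2 = 49.158.
Inradius = area/s = 241.51/49.158 ≈ 4.913.

r ≈ 4.913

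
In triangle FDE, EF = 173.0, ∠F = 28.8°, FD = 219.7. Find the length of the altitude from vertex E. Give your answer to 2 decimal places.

By the law of cosines, DE² = EF² + FD² − 2·EF·FD·cos F = 11584, so DE ≈ 107.63.
Area = ½·EF·FD·sin F ≈ 9155.3.
The altitude from E has length 2·area/FD ≈ 83.343.

h_E ≈ 83.34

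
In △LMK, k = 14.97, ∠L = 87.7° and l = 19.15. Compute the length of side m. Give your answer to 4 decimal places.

12.5583

Law of sines: sin K = k·sin L/l ≈ 0.78109.
Since l ≥ k, only the acute value applies: ∠K ≈ 51.36°.
Then ∠M = 180° − ∠L − ∠K ≈ 40.94°.
Law of sines gives m = l·sin M/sin L ≈ 12.558.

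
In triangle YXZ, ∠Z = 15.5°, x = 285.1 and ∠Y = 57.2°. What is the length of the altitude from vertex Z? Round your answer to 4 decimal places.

The third angle is ∠X = 180° − ∠Z − ∠Y = 107.30°.
Law of sines: y = x·sin Y/sin X ≈ 251.
Law of sines: z = x·sin Z/sin X ≈ 79.8.
Area = ½·x·y·sin Z ≈ 9561.8.
The altitude from Z has length 2·area/z ≈ 239.65.

h_Z ≈ 239.6455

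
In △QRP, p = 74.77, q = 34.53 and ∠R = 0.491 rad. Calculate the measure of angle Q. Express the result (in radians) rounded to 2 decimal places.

∠Q ≈ 0.35 rad

By the law of cosines, r² = p² + q² − 2·p·q·cos R = 2229.3, so r ≈ 47.215.
Law of cosines again: cos Q = (r² + p² − q²)/(2·r·p) ≈ 0.93867, so ∠Q ≈ 0.352 rad.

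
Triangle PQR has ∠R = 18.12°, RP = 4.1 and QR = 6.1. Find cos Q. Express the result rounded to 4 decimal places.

cos Q ≈ 0.8655

By the law of cosines, PQ² = QR² + RP² − 2·QR·RP·cos R = 6.4806, so PQ ≈ 2.5457.
Law of cosines again: cos Q = (PQ² + QR² − RP²)/(2·PQ·QR) ≈ 0.86551, so ∠Q ≈ 30.06°.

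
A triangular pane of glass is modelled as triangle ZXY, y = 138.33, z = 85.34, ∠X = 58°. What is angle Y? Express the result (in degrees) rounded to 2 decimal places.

By the law of cosines, x² = y² + z² − 2·y·z·cos X = 13907, so x ≈ 117.93.
Law of cosines again: cos Y = (z² + x² − y²)/(2·z·x) ≈ 0.10207, so ∠Y ≈ 84.14°.

∠Y ≈ 84.14°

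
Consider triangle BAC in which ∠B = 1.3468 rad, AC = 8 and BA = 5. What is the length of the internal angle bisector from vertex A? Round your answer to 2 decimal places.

Law of sines: sin C = BA·sin B/AC ≈ 0.60939.
Since AC ≥ BA, only the acute value applies: ∠C ≈ 0.6553 rad.
Then ∠A = π − ∠B − ∠C ≈ 1.1395 rad.
Law of sines gives CB = AC·sin A/sin B ≈ 7.4536.
The bisector from A has length 2·BA·AC·cos(∠A/2)/(BA+AC) ≈ 5.1817.

5.18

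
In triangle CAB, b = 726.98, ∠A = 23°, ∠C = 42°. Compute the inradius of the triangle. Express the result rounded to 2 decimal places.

The third angle is ∠B = 180° − ∠C − ∠A = 115.00°.
Law of sines: c = b·sin C/sin B ≈ 536.73.
Law of sines: a = b·sin A/sin B ≈ 313.42.
Area = ½·b·c·sin A ≈ 76230.
Semiperimeter s = (536.73+313.42+726.98)/2 = 788.57.
Inradius = area/s = 76230/788.57 ≈ 96.67.

r ≈ 96.67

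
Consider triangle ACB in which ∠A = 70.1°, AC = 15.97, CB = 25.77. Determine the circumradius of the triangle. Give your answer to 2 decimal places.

Law of sines: sin B = AC·sin A/CB ≈ 0.58271.
Since CB ≥ AC, only the acute value applies: ∠B ≈ 35.64°.
Then ∠C = 180° − ∠A − ∠B ≈ 74.26°.
Law of sines gives BA = CB·sin C/sin A ≈ 26.379.
Circumradius = CB/(2 sin A) ≈ 13.703.

R ≈ 13.70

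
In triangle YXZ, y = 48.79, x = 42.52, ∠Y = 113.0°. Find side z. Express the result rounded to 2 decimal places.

Law of sines: sin X = x·sin Y/y ≈ 0.80221.
Since y ≥ x, only the acute value applies: ∠X ≈ 53.34°.
Then ∠Z = 180° − ∠Y − ∠X ≈ 13.66°.
Law of sines gives z = y·sin Z/sin Y ≈ 12.516.

12.52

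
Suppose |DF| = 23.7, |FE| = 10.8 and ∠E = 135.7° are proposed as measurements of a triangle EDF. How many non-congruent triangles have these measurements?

1

|FE|·sin E = 10.8·sin(135.7°) ≈ 7.543.
Since ∠E is not acute, a triangle exists only if |DF| > |FE|; here |DF| > |FE|, so there is exactly one triangle.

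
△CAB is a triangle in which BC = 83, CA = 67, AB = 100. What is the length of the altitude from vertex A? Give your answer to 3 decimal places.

Semiperimeter s = (100 + 83 + 67)/2 = 125.
Heron's formula: area = √(125·25·42·58) ≈ 2759.1.
The altitude from A has length 2·area/BC ≈ 66.484.

h_A ≈ 66.484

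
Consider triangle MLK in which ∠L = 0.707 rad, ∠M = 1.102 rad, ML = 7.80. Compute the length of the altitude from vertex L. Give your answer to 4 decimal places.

h_L ≈ 6.9585

The third angle is ∠K = π − ∠M − ∠L = 1.333 rad.
Law of sines: LK = ML·sin M/sin K ≈ 7.1607.
Law of sines: KM = ML·sin L/sin K ≈ 5.2138.
Area = ½·ML·LK·sin L ≈ 18.14.
The altitude from L has length 2·area/KM ≈ 6.9585.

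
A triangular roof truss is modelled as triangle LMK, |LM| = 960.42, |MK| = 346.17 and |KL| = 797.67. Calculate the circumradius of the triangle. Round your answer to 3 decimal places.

By the law of cosines, cos L = (|KL|² + |LM|² − |MK|²) / (2·|KL|·|LM|) ≈ 0.93908, so ∠L ≈ 20.10°.
Circumradius = |MK|/(2 sin L) ≈ 503.58.

503.583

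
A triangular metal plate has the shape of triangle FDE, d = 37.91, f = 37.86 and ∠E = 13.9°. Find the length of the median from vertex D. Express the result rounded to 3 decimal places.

By the law of cosines, e² = f² + d² − 2·f·d·cos E = 84.062, so e ≈ 9.1685.
Median from D: ½√(2·e² + 2·f² − d²) ≈ 19.986.

m_D ≈ 19.986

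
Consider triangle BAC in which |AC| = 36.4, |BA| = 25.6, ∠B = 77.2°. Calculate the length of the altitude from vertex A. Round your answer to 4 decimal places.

24.9638

Law of sines: sin C = |BA|·sin B/|AC| ≈ 0.68582.
Since |AC| ≥ |BA|, only the acute value applies: ∠C ≈ 43.30°.
Then ∠A = 180° − ∠B − ∠C ≈ 59.50°.
Law of sines gives |CB| = |AC|·sin A/sin B ≈ 32.163.
Area = ½·|AC|·|BA|·sin A ≈ 401.45.
The altitude from A has length 2·area/|CB| ≈ 24.964.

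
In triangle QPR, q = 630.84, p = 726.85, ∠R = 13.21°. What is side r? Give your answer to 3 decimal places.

182.986

By the law of cosines, r² = q² + p² − 2·q·p·cos R = 33484, so r ≈ 182.99.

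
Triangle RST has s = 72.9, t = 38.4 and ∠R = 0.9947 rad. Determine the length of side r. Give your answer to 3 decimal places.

By the law of cosines, r² = s² + t² − 2·s·t·cos R = 3739, so r ≈ 61.148.

61.148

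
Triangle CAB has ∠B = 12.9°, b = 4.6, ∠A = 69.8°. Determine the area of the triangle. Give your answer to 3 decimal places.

area ≈ 44.115

The third angle is ∠C = 180° − ∠A − ∠B = 97.30°.
Law of sines: c = b·sin C/sin B ≈ 20.438.
Law of sines: a = b·sin A/sin B ≈ 19.337.
Area = ½·b·c·sin A ≈ 44.115.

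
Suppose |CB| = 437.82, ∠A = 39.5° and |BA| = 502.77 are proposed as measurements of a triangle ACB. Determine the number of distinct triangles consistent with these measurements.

|BA|·sin A = 502.77·sin(39.5°) ≈ 319.8.
Since |BA| sin A < |CB| < |BA| (319.8 < 437.82 < 502.77), two triangles exist.

2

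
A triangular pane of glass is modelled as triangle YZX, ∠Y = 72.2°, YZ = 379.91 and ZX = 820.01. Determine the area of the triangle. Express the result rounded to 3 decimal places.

154103.754

Law of sines: sin X = YZ·sin Y/ZX ≈ 0.44112.
Since ZX ≥ YZ, only the acute value applies: ∠X ≈ 26.18°.
Then ∠Z = 180° − ∠Y − ∠X ≈ 81.62°.
Law of sines gives XY = ZX·sin Z/sin Y ≈ 852.05.
Area = ½·ZX·YZ·sin Z ≈ 1.541e+05.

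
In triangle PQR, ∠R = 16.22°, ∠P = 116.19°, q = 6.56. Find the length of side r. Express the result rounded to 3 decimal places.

2.482

The third angle is ∠Q = 180° − ∠R − ∠P = 47.59°.
Law of sines: r = q·sin R/sin Q ≈ 2.4818.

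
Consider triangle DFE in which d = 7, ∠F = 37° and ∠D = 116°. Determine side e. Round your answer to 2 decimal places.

3.54

The third angle is ∠E = 180° − ∠D − ∠F = 27.00°.
Law of sines: e = d·sin E/sin D ≈ 3.5358.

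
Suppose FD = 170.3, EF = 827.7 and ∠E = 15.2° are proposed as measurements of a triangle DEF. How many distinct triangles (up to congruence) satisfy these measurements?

0

EF·sin E = 827.7·sin(15.2°) ≈ 217.
Since FD = 170.3 < 217 = EF sin E, no triangle exists.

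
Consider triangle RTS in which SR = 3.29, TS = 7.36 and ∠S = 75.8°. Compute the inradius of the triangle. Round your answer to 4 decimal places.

By the law of cosines, RT² = TS² + SR² − 2·TS·SR·cos S = 53.114, so RT ≈ 7.2879.
Area = ½·TS·SR·sin S ≈ 11.737.
Semiperimeter s = (7.36+3.29+7.2879)/2 = 8.969.
Inradius = area/s = 11.737/8.969 ≈ 1.3087.

1.3087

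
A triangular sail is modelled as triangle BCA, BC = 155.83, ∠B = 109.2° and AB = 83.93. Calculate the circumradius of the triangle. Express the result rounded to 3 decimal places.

105.797

By the law of cosines, CA² = AB² + BC² − 2·AB·BC·cos B = 39930, so CA ≈ 199.82.
Area = ½·AB·BC·sin B ≈ 6175.7.
Circumradius = CA/(2 sin B) ≈ 105.8.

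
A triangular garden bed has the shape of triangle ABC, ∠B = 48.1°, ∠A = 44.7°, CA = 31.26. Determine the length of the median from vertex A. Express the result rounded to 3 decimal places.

m_A ≈ 33.915

The third angle is ∠C = 180° − ∠A − ∠B = 87.20°.
Law of sines: BC = CA·sin A/sin B ≈ 29.542.
Law of sines: AB = CA·sin C/sin B ≈ 41.948.
Median from A: ½√(2·CA² + 2·AB² − BC²) ≈ 33.915.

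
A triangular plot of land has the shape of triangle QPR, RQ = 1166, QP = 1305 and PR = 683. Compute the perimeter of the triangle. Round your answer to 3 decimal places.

Perimeter = 683 + 1166 + 1305 = 3154.

3154.000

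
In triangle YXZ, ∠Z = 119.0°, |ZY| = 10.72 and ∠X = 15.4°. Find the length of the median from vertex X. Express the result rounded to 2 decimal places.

m_X ≈ 31.79

The third angle is ∠Y = 180° − ∠X − ∠Z = 45.60°.
Law of sines: |XZ| = |ZY|·sin Y/sin X ≈ 28.842.
Law of sines: |YX| = |ZY|·sin Z/sin X ≈ 35.307.
Median from X: ½√(2·|YX|² + 2·|XZ|² − |ZY|²) ≈ 31.788.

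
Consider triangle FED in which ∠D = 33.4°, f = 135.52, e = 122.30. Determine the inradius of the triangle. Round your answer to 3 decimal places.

By the law of cosines, d² = f² + e² − 2·f·e·cos D = 5649.3, so d ≈ 75.162.
Area = ½·f·e·sin D ≈ 4561.9.
Semiperimeter s = (135.52+122.3+75.162)/2 = 166.49.
Inradius = area/s = 4561.9/166.49 ≈ 27.4.

27.400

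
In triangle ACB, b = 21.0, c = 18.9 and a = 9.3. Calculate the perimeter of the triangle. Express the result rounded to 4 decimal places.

Perimeter = 9.3 + 18.9 + 21 = 49.2.

49.2000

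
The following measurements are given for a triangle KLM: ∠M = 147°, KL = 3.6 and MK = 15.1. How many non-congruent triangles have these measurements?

MK·sin M = 15.1·sin(147°) ≈ 8.224.
Since ∠M is not acute, a triangle exists only if KL > MK; here KL ≤ MK, so there is no triangle.

0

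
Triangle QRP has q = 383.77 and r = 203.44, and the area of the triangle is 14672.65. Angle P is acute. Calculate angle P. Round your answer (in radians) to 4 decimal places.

From area = ½·q·r·sin P, we get sin P = 2·area/(q·r) ≈ 0.37586.
Taking the acute solution, ∠P ≈ 0.3853 rad.

0.3853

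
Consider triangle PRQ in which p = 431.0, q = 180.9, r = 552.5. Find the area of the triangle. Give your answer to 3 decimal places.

32391.033

Semiperimeter s = (431 + 552.5 + 180.9)/2 = 582.2.
Heron's formula: area = √(582.2·151.2·29.7·401.3) ≈ 32391.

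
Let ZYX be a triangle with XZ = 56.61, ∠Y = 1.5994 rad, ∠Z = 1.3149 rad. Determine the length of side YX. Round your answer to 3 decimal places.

54.789

The third angle is ∠X = π − ∠Z − ∠Y = 0.2273 rad.
Law of sines: YX = XZ·sin Z/sin Y ≈ 54.789.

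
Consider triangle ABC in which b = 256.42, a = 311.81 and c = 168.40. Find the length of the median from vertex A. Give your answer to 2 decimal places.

150.83

Median from A: ½√(2·b² + 2·c² − a²) ≈ 150.83.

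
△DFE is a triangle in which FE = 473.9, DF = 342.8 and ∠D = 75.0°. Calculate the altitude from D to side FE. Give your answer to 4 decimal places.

h_D ≈ 298.8759

Law of sines: sin E = DF·sin D/FE ≈ 0.69871.
Since FE ≥ DF, only the acute value applies: ∠E ≈ 44.32°.
Then ∠F = 180° − ∠D − ∠E ≈ 60.68°.
Law of sines gives ED = FE·sin F/sin D ≈ 427.75.
Area = ½·FE·DF·sin F ≈ 70819.
The altitude from D has length 2·area/FE ≈ 298.88.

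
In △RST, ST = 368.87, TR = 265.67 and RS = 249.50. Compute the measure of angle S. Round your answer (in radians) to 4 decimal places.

By the law of cosines, cos S = (RS² + ST² − TR²) / (2·RS·ST) ≈ 0.69396, so ∠S ≈ 0.804 rad.

0.8038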